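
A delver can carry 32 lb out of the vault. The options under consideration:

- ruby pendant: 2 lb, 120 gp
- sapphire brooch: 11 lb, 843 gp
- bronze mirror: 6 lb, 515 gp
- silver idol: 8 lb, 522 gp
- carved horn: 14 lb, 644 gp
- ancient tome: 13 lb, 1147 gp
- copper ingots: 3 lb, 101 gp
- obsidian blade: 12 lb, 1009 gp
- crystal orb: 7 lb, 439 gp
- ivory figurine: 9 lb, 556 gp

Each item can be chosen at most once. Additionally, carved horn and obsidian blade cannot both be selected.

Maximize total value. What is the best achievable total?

2671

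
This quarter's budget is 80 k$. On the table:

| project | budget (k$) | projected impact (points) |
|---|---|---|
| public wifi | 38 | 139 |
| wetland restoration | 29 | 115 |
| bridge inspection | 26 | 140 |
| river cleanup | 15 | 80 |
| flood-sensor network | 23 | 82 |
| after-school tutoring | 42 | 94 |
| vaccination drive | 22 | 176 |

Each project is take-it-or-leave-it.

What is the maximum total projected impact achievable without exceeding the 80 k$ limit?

431

Taking the top-ratio projects first gives bridge inspection + river cleanup + vaccination drive for 396 (63 k$).
Dropping river cleanup frees 15 k$; slotting in wetland restoration (29 k$) lifts the total to 431 at 77 k$.
Next best is bridge inspection + flood-sensor network + vaccination drive at 398 (71 k$) — short by 33.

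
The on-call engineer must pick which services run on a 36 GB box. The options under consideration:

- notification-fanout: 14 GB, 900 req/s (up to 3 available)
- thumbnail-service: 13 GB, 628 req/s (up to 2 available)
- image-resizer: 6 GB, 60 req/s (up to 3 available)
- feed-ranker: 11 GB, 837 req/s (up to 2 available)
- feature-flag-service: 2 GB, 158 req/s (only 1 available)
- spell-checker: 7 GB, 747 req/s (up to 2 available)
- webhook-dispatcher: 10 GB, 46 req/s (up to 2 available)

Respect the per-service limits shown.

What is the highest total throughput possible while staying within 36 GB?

3168

Density check — spell-checker 106.71, feature-flag-service 79.00, feed-ranker 76.09, notification-fanout 64.29 are the best per GB.
A density-first pass picks image-resizer + feed-ranker + feature-flag-service + 2×spell-checker — 2549 at 33 GB.
Replace image-resizer and feature-flag-service with feed-ranker: the trade gains 619 net, giving 3168 at 36 GB.
No other feasible combination exceeds 3168.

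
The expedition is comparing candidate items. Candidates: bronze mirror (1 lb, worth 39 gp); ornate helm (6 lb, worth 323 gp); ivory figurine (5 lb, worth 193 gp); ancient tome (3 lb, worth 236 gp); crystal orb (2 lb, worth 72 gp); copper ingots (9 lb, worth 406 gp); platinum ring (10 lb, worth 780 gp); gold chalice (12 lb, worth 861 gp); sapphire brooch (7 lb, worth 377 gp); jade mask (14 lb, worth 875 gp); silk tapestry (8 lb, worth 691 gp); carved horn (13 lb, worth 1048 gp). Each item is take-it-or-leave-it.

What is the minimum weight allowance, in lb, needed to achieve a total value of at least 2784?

35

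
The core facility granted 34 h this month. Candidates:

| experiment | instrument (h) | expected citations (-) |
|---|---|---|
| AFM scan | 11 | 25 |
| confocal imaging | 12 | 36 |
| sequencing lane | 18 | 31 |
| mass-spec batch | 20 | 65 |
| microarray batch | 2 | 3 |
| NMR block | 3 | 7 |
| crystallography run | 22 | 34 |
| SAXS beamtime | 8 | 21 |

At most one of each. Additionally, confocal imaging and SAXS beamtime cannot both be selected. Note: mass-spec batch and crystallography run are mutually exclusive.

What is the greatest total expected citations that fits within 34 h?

By expected citations per h: mass-spec batch 3.25, confocal imaging 3.00, SAXS beamtime 2.62, NMR block 2.33 lead.
The ratio ordering already packs tightly: confocal imaging + mass-spec batch + microarray batch, 34 h, 104.
The closest alternative, confocal imaging + mass-spec batch, reaches only 101.

104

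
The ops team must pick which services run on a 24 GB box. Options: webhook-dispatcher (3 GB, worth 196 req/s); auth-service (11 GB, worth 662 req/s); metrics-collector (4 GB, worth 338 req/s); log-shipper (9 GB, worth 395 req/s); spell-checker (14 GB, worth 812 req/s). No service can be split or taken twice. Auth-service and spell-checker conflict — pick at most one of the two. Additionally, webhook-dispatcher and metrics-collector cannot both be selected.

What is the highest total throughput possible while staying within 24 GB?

1395

By throughput per GB: metrics-collector 84.50, webhook-dispatcher 65.33, auth-service 60.18, spell-checker 58.00 lead.
Taking auth-service + metrics-collector + log-shipper: 24 GB used, 1395 in throughput.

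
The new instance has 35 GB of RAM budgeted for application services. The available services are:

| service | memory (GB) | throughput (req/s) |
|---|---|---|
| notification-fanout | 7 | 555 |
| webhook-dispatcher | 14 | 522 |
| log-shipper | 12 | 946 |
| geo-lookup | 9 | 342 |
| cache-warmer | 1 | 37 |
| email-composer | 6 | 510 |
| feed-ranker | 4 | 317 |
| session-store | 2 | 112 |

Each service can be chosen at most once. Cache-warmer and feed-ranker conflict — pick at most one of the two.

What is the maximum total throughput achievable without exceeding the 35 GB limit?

2440

Best packing: notification-fanout + log-shipper + email-composer + feed-ranker + session-store — 31 GB, 2440 total.
Nothing else feasible within 35 GB beats 2440.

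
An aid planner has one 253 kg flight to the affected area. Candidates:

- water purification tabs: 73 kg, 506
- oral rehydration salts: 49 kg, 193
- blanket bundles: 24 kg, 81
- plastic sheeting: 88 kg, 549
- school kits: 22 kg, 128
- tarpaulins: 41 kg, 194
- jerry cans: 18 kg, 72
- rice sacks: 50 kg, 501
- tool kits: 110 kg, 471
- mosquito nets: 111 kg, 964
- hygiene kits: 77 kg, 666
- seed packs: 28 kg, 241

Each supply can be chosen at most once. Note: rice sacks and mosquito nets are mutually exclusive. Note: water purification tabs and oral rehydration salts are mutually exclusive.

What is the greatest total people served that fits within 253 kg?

Water purification tabs + school kits + rice sacks + hygiene kits + seed packs uses 250 of the 253 kg and totals 2042.
Runner-up school kits + mosquito nets + hygiene kits + seed packs tops out at 1999.

2042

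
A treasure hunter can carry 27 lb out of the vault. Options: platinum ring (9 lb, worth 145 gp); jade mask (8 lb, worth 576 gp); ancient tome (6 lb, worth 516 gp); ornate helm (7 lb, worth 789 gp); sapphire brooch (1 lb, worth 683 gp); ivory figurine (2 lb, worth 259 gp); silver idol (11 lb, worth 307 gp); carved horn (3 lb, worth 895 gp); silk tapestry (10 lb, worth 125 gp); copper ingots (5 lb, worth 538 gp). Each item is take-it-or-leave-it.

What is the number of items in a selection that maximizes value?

Optimal total is 3740.
jade mask + ornate helm + sapphire brooch + ivory figurine + carved horn + copper ingots hits 3740 at 26 lb.
Any selection reaching 3740 contains exactly 6 items.

6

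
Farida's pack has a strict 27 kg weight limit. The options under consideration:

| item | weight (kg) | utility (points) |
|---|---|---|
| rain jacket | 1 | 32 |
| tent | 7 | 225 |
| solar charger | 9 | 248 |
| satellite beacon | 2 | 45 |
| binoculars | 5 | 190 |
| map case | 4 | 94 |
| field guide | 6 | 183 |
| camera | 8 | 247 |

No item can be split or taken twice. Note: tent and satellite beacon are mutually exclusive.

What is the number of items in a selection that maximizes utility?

The maximum utility within 27 kg is 877.
For example rain jacket + tent + binoculars + field guide + camera achieves it, using 27 kg.
Every optimal selection uses 5 items.

5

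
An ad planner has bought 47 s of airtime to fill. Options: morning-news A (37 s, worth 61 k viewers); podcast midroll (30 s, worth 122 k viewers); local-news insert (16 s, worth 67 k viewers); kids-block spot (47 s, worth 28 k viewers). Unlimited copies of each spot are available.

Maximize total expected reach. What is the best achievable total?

Density check — local-news insert 4.19, podcast midroll 4.07, morning-news A 1.65, kids-block spot 0.60 are the best per s.
Greedy by ratio would take 2×local-news insert: 32 s used, total 134.
Replace local-news insert with podcast midroll: the trade gains 55 net, giving 189 at 46 s.
The spare 1 s is too small for any remaining spot, and no exchange beats 189.

189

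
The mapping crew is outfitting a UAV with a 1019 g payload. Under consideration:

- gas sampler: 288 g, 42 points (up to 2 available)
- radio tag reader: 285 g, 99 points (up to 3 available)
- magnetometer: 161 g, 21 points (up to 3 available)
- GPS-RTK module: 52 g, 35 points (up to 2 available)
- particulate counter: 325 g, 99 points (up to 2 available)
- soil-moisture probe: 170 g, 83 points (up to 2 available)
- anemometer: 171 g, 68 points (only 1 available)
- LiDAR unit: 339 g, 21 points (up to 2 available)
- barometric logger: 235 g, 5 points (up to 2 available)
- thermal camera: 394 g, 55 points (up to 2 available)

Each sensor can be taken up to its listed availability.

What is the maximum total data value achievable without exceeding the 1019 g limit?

Taking the top-ratio sensors first gives radio tag reader + 2×GPS-RTK module + 2×soil-moisture probe + anemometer for 403 (900 g).
Replace anemometer with radio tag reader: the trade gains 31 net, giving 434 at 1014 g.

434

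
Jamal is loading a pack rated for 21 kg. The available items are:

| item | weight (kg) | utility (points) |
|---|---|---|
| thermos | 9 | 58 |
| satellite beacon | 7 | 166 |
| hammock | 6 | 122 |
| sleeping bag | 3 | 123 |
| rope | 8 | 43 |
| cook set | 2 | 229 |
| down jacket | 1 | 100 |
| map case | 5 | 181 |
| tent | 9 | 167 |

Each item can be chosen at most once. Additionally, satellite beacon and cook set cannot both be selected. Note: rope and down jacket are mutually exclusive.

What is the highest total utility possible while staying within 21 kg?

Ranking by ratio (utility/kg): cook set 114.50, down jacket 100.00, sleeping bag 41.00, map case 36.20.
Best packing: sleeping bag + cook set + down jacket + map case + tent — 20 kg, 800 total.
The spare 1 kg is too small for any remaining item, and no feasible exchange beats 800.

800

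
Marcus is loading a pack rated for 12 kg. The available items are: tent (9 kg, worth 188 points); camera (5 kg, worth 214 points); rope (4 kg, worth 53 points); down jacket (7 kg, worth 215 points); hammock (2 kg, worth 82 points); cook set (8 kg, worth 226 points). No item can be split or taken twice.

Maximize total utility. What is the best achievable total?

429

By utility per kg: camera 42.80, hammock 41.00, down jacket 30.71 lead.
Greedy by ratio would take camera + rope + hammock: 11 kg used, total 349.
Dropping rope and hammock frees 6 kg; slotting in down jacket (7 kg) lifts the total to 429 at 12 kg.
The closest alternative, camera + rope + hammock, reaches only 349.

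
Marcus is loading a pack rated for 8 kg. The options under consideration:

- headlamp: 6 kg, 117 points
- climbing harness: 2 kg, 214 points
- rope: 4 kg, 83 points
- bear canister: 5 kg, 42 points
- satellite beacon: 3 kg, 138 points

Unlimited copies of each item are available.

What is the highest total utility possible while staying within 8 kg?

The ratio ordering already packs tightly: 4×climbing harness, 8 kg, 856.
Nothing else within 8 kg beats 856.

856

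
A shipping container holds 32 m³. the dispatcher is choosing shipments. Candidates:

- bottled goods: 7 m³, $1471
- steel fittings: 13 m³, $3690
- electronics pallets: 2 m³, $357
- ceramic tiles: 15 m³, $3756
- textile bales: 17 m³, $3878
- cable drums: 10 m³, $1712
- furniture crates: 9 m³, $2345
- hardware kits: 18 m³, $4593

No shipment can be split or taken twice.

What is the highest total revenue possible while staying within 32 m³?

8283

Filling by ratio: bottled goods + steel fittings + electronics pallets + furniture crates for 7863, with 1 m³ left unused.
Replace bottled goods and electronics pallets and furniture crates with hardware kits: the trade gains 420 net, giving 8283 at 31 m³.
An exhaustive check of the 256 subsets confirms 8283.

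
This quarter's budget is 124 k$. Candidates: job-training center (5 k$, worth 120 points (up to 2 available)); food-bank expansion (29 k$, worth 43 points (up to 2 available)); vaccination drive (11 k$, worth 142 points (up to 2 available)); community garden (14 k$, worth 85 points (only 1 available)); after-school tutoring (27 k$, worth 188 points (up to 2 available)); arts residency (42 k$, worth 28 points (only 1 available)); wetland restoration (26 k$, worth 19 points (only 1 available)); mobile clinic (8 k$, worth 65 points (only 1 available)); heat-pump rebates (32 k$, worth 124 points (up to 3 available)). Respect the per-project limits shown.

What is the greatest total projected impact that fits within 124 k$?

Best packing: 2×job-training center + 2×vaccination drive + community garden + 2×after-school tutoring + mobile clinic — 108 k$, 1050 total.
That's the maximum — no swap from here does better than 1050.

1050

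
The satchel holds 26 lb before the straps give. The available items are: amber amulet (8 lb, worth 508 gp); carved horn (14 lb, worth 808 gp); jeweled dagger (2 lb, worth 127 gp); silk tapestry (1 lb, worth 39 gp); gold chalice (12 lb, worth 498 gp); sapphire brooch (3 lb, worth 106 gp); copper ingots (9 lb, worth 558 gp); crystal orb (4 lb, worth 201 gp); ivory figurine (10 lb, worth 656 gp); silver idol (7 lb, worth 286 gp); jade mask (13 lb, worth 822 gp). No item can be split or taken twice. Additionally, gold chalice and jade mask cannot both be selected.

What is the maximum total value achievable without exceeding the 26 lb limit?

1644

Taking the top-ratio items first gives amber amulet + jeweled dagger + silk tapestry + crystal orb + ivory figurine for 1531 (25 lb).
Replace amber amulet and crystal orb with jade mask: the trade gains 113 net, giving 1644 at 26 lb.
Next best is jeweled dagger + ivory figurine + jade mask at 1605 (25 lb) — short by 39.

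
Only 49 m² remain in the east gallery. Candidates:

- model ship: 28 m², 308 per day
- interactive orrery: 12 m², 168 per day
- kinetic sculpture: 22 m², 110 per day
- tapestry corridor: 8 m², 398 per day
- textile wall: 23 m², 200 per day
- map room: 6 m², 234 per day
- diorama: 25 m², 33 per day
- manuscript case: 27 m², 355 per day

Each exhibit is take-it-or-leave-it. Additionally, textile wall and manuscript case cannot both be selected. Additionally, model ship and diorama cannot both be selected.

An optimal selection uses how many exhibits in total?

4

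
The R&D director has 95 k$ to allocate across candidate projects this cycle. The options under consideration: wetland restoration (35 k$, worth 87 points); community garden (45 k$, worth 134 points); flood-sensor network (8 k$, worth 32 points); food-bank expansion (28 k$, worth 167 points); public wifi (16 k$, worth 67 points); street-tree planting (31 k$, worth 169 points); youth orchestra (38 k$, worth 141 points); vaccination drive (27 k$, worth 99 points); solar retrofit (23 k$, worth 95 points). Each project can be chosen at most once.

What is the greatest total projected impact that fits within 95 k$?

467

Density check — food-bank expansion 5.96, street-tree planting 5.45, public wifi 4.19 are the best per k$.
A density-first pass picks flood-sensor network + food-bank expansion + public wifi + street-tree planting — 435 at 83 k$.
Replace public wifi with vaccination drive: the trade gains 32 net, giving 467 at 94 k$.
Every other selection either busts 95 k$ or fails to beat 467.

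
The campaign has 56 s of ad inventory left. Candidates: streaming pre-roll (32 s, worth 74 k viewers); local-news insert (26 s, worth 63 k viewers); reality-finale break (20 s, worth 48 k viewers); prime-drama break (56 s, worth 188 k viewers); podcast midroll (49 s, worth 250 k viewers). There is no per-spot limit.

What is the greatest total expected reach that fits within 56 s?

Taking podcast midroll: 49 s used, 250 in expected reach.
Nothing else within 56 s beats 250.

250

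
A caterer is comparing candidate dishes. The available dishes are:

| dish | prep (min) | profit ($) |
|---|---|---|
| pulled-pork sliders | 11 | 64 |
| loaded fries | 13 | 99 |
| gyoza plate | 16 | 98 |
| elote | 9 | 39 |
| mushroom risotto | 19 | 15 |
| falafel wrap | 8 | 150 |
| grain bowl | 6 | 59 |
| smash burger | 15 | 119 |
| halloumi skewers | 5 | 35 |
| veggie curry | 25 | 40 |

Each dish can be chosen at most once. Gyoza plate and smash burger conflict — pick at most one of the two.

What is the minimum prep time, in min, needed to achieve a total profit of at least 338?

32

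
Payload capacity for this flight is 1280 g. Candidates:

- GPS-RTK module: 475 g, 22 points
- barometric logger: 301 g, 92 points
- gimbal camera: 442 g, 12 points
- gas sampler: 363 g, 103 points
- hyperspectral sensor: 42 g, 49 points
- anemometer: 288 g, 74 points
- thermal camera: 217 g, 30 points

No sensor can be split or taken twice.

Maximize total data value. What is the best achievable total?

By data value per g: hyperspectral sensor 1.17, barometric logger 0.31, gas sampler 0.28 lead.
The ratio ordering already packs tightly: barometric logger + gas sampler + hyperspectral sensor + anemometer + thermal camera, 1211 g, 348.
That's the maximum — no swap from here does better than 348.

348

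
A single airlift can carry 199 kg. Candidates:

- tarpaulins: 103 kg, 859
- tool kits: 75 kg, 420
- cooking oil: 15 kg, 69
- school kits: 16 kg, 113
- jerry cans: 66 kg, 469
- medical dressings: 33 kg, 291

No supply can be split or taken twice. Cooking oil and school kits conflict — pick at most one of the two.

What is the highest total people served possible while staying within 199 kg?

1441

Taking tarpaulins + school kits + jerry cans: 185 kg used, 1441 in people served.
The spare 14 kg is too small for any remaining supply, and no feasible exchange beats 1441.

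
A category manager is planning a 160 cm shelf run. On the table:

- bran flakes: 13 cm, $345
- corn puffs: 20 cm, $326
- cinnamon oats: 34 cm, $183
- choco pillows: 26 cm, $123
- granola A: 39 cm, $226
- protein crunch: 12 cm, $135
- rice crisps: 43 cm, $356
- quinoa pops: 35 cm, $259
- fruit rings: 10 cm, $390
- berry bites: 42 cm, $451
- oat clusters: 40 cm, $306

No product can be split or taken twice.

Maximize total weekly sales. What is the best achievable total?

2077

The ratio heuristic lands on bran flakes + corn puffs + protein crunch + rice crisps + fruit rings + berry bites (2003) but leaves 20 cm idle.
The 55 cm tied up in protein crunch and rice crisps is better spent on quinoa pops + oat clusters — total rises to 2077 (160 cm).
An exhaustive check of the 2048 subsets confirms 2077.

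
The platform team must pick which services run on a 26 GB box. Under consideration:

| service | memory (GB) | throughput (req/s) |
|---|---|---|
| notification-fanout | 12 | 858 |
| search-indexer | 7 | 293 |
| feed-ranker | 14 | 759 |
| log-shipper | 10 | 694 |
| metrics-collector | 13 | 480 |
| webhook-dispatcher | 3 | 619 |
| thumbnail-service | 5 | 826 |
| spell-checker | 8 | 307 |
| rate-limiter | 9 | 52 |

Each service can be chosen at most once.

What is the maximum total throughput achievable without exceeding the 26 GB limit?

Taking the top-ratio services first gives notification-fanout + webhook-dispatcher + thumbnail-service for 2303 (20 GB).
The 12 GB tied up in notification-fanout is better spent on log-shipper + spell-checker — total rises to 2446 (26 GB).

2446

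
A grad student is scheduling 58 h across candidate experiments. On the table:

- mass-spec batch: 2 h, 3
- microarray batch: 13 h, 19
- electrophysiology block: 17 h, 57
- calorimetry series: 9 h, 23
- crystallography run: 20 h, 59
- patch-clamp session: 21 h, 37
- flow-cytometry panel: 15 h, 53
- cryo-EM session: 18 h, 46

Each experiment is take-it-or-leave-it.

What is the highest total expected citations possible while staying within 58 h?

172

Best packing: mass-spec batch + electrophysiology block + crystallography run + flow-cytometry panel — 54 h, 172 total.
The closest alternative, electrophysiology block + crystallography run + flow-cytometry panel, reaches only 169.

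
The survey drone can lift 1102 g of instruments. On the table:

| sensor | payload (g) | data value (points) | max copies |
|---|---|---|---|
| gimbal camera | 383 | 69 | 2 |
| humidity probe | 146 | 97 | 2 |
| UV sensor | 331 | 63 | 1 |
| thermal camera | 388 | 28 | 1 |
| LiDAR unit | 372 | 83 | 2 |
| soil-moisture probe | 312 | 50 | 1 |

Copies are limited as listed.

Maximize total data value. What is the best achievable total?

360

Ranking by ratio (data value/g): humidity probe 0.66, LiDAR unit 0.22, UV sensor 0.19, gimbal camera 0.18.
2×humidity probe + 2×LiDAR unit uses 1036 of the 1102 g and totals 360.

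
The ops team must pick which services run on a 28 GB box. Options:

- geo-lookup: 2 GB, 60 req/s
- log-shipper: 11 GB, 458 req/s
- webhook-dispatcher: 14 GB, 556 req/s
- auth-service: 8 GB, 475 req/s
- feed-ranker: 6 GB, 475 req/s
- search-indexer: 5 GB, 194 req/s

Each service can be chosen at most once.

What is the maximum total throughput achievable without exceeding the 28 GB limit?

1506

Taking the top-ratio services first gives geo-lookup + log-shipper + auth-service + feed-ranker for 1468 (27 GB).
Replace geo-lookup and log-shipper with webhook-dispatcher: the trade gains 38 net, giving 1506 at 28 GB.
Nothing else within 28 GB beats 1506.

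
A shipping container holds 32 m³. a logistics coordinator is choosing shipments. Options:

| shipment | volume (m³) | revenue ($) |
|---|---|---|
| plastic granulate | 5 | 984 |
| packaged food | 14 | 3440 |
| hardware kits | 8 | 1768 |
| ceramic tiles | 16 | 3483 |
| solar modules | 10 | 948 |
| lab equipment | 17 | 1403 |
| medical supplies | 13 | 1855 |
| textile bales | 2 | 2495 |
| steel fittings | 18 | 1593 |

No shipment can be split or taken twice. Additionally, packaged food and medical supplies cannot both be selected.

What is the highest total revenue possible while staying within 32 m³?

9418

Greedy by ratio would take plastic granulate + packaged food + hardware kits + textile bales: 29 m³ used, total 8687.
Dropping plastic granulate and hardware kits frees 13 m³; slotting in ceramic tiles (16 m³) lifts the total to 9418 at 32 m³.
The closest alternative, plastic granulate + hardware kits + ceramic tiles + textile bales, reaches only 8730.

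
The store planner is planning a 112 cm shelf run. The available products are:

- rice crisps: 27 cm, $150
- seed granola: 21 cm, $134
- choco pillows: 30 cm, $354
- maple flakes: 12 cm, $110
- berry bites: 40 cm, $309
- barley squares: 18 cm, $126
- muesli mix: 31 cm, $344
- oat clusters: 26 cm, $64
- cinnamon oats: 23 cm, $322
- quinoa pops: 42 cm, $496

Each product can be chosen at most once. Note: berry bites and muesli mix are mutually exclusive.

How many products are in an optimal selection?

Optimal total is 1282.
choco pillows + maple flakes + cinnamon oats + quinoa pops hits 1282 at 107 cm.
All optima have 4 products.

4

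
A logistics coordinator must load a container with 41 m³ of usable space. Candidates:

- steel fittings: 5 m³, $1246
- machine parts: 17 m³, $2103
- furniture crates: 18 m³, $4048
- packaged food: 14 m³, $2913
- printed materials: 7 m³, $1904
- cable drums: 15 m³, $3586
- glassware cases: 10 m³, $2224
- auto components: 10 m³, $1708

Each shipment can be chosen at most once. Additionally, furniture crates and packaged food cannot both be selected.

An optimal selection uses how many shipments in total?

4

Best achievable revenue is 9649.
One optimal bundle: steel fittings + packaged food + printed materials + cable drums (41 m³).
All optima have 4 shipments.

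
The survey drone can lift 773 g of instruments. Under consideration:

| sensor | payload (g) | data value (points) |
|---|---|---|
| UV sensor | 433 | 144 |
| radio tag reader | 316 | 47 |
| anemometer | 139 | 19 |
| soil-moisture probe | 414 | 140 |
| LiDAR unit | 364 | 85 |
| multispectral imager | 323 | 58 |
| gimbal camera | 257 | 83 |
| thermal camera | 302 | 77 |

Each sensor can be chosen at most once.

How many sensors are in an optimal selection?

The maximum data value within 773 g is 227.
One optimal bundle: UV sensor + gimbal camera (690 g).
All optima have 2 sensors.

2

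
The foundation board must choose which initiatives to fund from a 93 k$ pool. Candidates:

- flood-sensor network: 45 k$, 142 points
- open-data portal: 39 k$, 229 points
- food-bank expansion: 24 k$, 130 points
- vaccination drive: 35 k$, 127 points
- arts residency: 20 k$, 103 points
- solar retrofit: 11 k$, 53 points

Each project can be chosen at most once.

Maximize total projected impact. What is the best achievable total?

462

Taking open-data portal + food-bank expansion + arts residency: 83 k$ used, 462 in projected impact.
An exhaustive check of the 64 subsets confirms 462.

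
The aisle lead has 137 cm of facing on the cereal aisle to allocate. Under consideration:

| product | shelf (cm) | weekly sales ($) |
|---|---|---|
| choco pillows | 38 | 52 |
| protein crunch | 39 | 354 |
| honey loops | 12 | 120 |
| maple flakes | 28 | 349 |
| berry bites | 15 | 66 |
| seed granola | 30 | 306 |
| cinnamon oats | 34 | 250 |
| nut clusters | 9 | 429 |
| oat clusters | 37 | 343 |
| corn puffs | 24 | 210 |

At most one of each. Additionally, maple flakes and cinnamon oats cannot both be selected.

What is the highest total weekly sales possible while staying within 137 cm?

1685

Ranking by ratio (weekly sales/cm): nut clusters 47.67, maple flakes 12.46, seed granola 10.20.
Filling by ratio: honey loops + maple flakes + berry bites + seed granola + nut clusters + oat clusters for 1613, with 6 cm left unused.
A better packing is protein crunch + maple flakes + nut clusters + oat clusters + corn puffs: 137 cm, total 1685.
No other feasible combination exceeds 1685.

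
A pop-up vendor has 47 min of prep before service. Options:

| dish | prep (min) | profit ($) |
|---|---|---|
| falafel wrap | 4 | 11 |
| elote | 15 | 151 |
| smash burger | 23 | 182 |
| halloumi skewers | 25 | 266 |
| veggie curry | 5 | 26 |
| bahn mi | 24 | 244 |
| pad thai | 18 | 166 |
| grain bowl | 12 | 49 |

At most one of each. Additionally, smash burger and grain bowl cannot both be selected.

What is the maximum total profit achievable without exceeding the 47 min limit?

Elote + halloumi skewers + veggie curry uses 45 of the 47 min and totals 443.
Falafel wrap + halloumi skewers + pad thai matches that 443 at 47 min; no feasible combination exceeds it.

443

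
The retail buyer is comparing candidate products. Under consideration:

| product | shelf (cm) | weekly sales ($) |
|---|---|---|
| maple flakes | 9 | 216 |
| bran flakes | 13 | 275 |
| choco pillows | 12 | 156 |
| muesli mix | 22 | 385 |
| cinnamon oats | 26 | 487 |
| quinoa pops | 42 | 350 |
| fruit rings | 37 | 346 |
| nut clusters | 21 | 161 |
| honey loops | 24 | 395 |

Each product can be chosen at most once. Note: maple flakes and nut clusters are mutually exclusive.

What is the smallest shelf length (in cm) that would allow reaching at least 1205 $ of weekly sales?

Minimise cm subject to total weekly sales ≥ 1205.
maple flakes + bran flakes + muesli mix + honey loops: 1271 weekly sales at 68 cm.
Any bundle with less than 68 cm falls short of 1205.

68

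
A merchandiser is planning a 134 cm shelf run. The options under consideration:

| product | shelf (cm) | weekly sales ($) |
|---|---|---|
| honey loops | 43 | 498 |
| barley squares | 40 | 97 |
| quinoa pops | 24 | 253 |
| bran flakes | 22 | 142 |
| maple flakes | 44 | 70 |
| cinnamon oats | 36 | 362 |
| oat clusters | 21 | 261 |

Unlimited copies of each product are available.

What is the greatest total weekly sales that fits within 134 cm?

1566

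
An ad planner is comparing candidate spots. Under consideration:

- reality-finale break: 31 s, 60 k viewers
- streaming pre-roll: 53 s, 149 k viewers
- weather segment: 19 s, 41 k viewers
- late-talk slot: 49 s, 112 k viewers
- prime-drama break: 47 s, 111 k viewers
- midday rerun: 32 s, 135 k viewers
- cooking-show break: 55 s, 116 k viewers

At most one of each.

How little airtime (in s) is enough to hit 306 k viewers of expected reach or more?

Need the lightest bundle worth ≥ 306.
streaming pre-roll + weather segment + midday rerun: 325 expected reach at 104 s.
Any bundle with less than 104 s falls short of 306.

104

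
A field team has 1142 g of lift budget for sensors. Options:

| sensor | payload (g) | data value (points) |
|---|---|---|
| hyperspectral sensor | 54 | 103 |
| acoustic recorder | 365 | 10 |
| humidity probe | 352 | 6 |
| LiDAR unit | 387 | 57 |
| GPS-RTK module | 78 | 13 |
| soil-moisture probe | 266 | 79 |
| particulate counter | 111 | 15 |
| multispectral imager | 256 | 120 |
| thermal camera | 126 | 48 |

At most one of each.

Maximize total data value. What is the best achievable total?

407

Density check — hyperspectral sensor 1.91, multispectral imager 0.47, thermal camera 0.38, soil-moisture probe 0.30 are the best per g.
Filling by ratio: hyperspectral sensor + GPS-RTK module + soil-moisture probe + particulate counter + multispectral imager + thermal camera for 378, with 251 g left unused.
The 189 g tied up in GPS-RTK module and particulate counter is better spent on LiDAR unit — total rises to 407 (1089 g).
Runner-up hyperspectral sensor + GPS-RTK module + soil-moisture probe + particulate counter + multispectral imager + thermal camera tops out at 378.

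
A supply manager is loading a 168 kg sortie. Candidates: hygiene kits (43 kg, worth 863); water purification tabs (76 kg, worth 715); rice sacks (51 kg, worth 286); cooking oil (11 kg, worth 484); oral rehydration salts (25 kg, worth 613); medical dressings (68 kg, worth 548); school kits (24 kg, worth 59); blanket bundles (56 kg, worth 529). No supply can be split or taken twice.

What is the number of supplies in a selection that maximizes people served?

4

Best achievable people served is 2675.
hygiene kits + water purification tabs + cooking oil + oral rehydration salts hits 2675 at 155 kg.
Any selection reaching 2675 contains exactly 4 supplies.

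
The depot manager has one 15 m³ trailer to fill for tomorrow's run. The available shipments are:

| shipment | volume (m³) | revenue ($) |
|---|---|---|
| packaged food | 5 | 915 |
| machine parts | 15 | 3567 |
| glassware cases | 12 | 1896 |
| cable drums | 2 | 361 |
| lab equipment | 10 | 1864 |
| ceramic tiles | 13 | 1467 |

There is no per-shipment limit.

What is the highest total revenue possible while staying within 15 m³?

3567

Best packing: machine parts — 15 m³, 3567 total.
Every other selection either busts 15 m³ or fails to beat 3567.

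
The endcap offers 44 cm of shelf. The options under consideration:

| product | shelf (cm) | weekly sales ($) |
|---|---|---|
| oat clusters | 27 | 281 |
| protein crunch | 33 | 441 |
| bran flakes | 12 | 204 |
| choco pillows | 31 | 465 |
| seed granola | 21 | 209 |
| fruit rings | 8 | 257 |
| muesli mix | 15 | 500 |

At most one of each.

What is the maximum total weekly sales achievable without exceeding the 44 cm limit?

966

Filling by ratio: bran flakes + fruit rings + muesli mix for 961, with 9 cm left unused.
The 12 cm tied up in bran flakes is better spent on seed granola — total rises to 966 (44 cm).
That's the maximum — no swap from here does better than 966.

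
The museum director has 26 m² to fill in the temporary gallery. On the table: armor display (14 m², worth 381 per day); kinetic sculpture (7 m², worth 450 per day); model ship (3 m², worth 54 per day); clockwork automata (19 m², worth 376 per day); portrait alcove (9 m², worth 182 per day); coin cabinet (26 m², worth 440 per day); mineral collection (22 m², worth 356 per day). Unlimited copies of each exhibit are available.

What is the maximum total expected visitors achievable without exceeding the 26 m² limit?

3×kinetic sculpture + model ship uses 24 of the 26 m² and totals 1404.
No other feasible combination exceeds 1404.

1404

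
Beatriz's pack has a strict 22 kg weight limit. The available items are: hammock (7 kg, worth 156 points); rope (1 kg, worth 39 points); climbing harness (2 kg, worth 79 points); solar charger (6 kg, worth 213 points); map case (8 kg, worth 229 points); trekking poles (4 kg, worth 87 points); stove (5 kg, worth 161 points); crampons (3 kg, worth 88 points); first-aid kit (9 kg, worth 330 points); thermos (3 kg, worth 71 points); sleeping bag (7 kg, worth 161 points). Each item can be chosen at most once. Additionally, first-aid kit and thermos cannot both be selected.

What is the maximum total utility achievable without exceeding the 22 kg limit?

783

Ranking by ratio (utility/kg): climbing harness 39.50, rope 39.00, first-aid kit 36.67.
A density-first pass picks rope + climbing harness + solar charger + crampons + first-aid kit — 749 at 21 kg.
The 4 kg tied up in rope and crampons is better spent on stove — total rises to 783 (22 kg).
No other feasible combination exceeds 783.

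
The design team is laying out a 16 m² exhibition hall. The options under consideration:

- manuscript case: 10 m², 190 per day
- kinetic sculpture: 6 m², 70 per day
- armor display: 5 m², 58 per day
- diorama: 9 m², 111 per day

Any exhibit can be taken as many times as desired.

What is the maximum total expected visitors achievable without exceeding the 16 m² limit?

260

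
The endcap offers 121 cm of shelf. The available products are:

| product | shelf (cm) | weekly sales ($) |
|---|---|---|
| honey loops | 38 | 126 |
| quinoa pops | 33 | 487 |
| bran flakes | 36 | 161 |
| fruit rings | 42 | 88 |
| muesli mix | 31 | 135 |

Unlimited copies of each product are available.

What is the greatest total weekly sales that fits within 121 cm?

1461

Density check — quinoa pops 14.76, bran flakes 4.47, muesli mix 4.35, honey loops 3.32 are the best per cm.
Taking 3×quinoa pops: 99 cm used, 1461 in weekly sales.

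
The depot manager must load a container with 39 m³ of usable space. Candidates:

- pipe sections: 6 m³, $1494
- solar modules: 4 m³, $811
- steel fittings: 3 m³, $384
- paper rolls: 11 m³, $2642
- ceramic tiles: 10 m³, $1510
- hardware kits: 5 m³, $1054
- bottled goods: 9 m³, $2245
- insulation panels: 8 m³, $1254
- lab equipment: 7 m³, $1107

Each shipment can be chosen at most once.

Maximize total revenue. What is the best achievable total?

8689

Taking the top-ratio shipments first gives pipe sections + solar modules + steel fittings + paper rolls + hardware kits + bottled goods for 8630 (38 m³).
Dropping solar modules and steel fittings frees 7 m³; slotting in insulation panels (8 m³) lifts the total to 8689 at 39 m³.
Runner-up pipe sections + solar modules + steel fittings + paper rolls + hardware kits + bottled goods tops out at 8630.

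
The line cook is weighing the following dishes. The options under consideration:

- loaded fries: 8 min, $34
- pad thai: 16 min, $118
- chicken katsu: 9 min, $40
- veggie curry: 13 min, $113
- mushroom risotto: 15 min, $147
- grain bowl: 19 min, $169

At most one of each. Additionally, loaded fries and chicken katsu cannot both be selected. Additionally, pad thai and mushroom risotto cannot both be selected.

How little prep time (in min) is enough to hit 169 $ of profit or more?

Minimise min subject to total profit ≥ 169.
Taking grain bowl gives 169 (≥ 169) for 19 min.
Below 19 min the best achievable stays under 169.

19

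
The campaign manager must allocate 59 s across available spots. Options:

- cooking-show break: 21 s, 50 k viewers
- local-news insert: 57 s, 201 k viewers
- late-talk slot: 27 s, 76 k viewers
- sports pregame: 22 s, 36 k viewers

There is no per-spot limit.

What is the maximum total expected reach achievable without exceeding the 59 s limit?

Taking local-news insert: 57 s used, 201 in expected reach.
No other feasible combination exceeds 201.

201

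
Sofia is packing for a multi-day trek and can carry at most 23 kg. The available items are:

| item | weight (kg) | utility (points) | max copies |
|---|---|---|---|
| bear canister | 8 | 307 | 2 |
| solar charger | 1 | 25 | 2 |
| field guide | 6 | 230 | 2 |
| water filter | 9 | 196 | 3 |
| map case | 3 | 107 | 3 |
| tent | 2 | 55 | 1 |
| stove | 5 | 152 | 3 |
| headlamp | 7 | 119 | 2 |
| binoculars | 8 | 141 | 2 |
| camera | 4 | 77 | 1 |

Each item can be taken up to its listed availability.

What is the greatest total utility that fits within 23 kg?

Ranking by ratio (utility/kg): bear canister 38.38, field guide 38.33, map case 35.67.
A density-first pass picks 2×bear canister + solar charger + field guide — 869 at 23 kg.
The 9 kg tied up in bear canister and solar charger is better spent on field guide + map case — total rises to 874 (23 kg).
That's the maximum — no swap from here does better than 874.

874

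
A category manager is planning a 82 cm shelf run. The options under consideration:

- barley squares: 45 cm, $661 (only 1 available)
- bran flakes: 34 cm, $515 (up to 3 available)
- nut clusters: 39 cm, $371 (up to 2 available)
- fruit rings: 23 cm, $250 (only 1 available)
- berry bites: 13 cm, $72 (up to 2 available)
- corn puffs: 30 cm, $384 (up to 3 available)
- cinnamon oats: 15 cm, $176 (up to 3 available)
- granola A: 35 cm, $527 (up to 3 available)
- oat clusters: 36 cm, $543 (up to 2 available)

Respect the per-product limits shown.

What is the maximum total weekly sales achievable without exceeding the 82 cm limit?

1204

Filling by ratio: 2×bran flakes + berry bites for 1102, with 1 cm left unused.
The 81 cm tied up in 2×bran flakes and berry bites is better spent on barley squares + oat clusters — total rises to 1204 (81 cm).
Nothing else within 82 cm beats 1204.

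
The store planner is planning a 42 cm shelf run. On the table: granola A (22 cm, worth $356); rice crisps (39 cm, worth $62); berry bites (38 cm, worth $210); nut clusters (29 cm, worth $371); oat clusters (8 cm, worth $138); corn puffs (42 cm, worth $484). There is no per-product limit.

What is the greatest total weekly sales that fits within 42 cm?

690

Taking 5×oat clusters: 40 cm used, 690 in weekly sales.
The spare 2 cm is too small for any remaining product, and no exchange beats 690.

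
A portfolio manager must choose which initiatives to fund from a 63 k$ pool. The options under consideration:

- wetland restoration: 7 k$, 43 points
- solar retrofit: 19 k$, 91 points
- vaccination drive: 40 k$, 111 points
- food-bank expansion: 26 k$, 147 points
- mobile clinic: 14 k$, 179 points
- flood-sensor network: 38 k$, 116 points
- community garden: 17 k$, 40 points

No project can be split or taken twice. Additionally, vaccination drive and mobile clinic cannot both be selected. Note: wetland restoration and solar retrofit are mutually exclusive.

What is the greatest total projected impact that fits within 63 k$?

Greedy by ratio would take wetland restoration + food-bank expansion + mobile clinic: 47 k$ used, total 369.
Dropping wetland restoration frees 7 k$; slotting in solar retrofit (19 k$) lifts the total to 417 at 59 k$.
The spare 4 k$ is too small for any remaining project, and no feasible exchange beats 417.

417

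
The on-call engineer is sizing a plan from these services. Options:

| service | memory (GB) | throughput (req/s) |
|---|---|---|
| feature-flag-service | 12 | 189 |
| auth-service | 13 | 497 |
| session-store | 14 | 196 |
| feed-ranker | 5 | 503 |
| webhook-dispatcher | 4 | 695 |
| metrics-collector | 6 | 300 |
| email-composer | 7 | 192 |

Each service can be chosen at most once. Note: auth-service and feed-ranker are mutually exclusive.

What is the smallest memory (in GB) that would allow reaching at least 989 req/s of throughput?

9

Minimise GB subject to total throughput ≥ 989.
feed-ranker + webhook-dispatcher reaches 1198 using 9 GB.
No combination under 9 GB hits 989.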